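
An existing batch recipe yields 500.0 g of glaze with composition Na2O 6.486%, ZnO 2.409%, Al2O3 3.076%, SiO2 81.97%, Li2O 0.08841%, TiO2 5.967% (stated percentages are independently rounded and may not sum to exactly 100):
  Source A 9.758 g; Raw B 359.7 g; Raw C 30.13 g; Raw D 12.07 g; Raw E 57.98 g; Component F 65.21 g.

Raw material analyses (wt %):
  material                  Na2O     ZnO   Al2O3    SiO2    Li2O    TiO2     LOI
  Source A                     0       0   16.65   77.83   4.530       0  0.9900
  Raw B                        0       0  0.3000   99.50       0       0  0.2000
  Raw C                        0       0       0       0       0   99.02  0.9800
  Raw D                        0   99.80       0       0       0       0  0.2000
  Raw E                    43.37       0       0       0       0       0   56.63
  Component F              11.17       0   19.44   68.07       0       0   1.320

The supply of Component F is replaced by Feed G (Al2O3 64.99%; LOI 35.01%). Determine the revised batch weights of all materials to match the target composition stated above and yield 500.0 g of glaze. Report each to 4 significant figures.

Rounding to 4 significant figures applies to each working value as shown — the working math maintains full precision in every operation; a single rounding finalizes every reported number. The derived quantities are re-derived using the weight values for 500.0 g of glass in full precision (ignition loss, the totals, net glass mass, the yield, the six compositions) as written in the problem or answer text.
Oxide mass targets, per 500.0 g glaze:
  Na2O: 6.486% × 500.0 = 32.43 g
  ZnO: 2.409% × 500.0 = 12.04 g
  Al2O3: 3.076% × 500.0 = 15.38 g
  SiO2: 81.97% × 500.0 = 409.8 g
  Li2O: 0.08841% × 500.0 = 0.4420 g
  TiO2: 5.967% × 500.0 = 29.84 g
Per-oxide balance check on the weights just shown, for the quoted basis mass (oxide sums agree with the targets given rounding of the digits):
  Na2O: 74.78·0.4337 = 32.43 g (target 32.43 g)
  ZnO: 12.07·0.9980 = 12.05 g (target 12.04 g)
  Al2O3: 9.758·0.1665 + 404.3·0.003000 + 19.30·0.6499 = 15.38 g (target 15.38 g)
  SiO2: 9.758·0.7783 + 404.3·0.9950 = 409.9 g (target 409.8 g)
  Li2O: 9.758·0.04530 = 0.4420 g (target 0.4420 g)
  TiO2: 30.13·0.9902 = 29.83 g (target 29.84 g)
Mass balance on the glass: net batch after ignition = 500.0 g (oxide target masses add up to 500.0 g; versus the stated basis of 500.0 g — rounding explains the deltas).
Batch grand total — Σ batch = 550.3 g; the LOI term Σ batch·LOI equals 50.33 g; yield: glass divided by total = 90.85%.

Revised batch per 500.0 g glaze:
  Source A: 9.758 g
  Raw B: 404.3 g
  Raw C: 30.13 g
  Raw D: 12.07 g
  Raw E: 74.78 g
  Feed G: 19.30 g
Total batch = 550.3 g; LOI loss = 50.33 g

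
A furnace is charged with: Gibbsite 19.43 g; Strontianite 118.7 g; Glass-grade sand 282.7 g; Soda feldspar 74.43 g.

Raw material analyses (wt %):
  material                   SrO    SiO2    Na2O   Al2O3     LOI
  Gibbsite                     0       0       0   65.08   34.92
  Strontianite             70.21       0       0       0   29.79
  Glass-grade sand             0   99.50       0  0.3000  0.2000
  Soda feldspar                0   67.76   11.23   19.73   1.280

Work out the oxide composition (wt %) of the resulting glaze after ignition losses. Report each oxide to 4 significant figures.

Glass mass = 451.6 g (batch 495.3 − LOI 43.66).
Composition: SrO 18.45%, SiO2 73.46%, Na2O 1.851%, Al2O3 6.240%

The intermediate values are shown with 4-significant-digit rounding on the page; every computation runs at exact precision through every step. A single rounding finalizes each reported number; the derived quantities (four oxide percentages, totals, LOI, glass mass, the yield) are computed in full precision from the batch weights at 451.6 g of glass as quoted within the problem or the answer.
Delivered oxide masses:
  SrO: 118.7·0.7021 = 83.34 g
  SiO2: 282.7·0.9950 + 74.43·0.6776 = 331.7 g
  Na2O: 74.43·0.1123 = 8.358 g
  Al2O3: 19.43·0.6508 + 282.7·0.003000 + 74.43·0.1973 = 28.18 g
LOI: 19.43·0.3492 + 118.7·0.2979 + 282.7·0.002000 + 74.43·0.01280 = 43.66 g
Resulting glass, batch − LOI: 495.3 − 43.66 = 451.6 g (matching Σ of the oxides)
oxide / glass × 100 gives the wt %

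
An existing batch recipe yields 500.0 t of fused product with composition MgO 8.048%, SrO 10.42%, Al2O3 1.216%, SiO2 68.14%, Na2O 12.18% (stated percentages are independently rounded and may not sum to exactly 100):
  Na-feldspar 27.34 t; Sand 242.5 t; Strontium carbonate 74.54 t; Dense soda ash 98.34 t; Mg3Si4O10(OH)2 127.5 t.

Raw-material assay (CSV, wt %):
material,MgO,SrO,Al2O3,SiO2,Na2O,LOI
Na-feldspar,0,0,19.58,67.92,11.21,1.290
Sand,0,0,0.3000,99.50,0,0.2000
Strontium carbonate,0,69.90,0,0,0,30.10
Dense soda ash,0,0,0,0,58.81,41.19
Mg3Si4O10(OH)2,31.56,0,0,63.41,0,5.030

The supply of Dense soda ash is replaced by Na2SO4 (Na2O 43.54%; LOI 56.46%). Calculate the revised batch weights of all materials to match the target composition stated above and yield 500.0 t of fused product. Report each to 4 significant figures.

All arithmetic maintains exact precision in all steps — rounding to four significant digits applies to each working value as displayed. Each reported figure includes exactly one rounding. The derived quantities, including the five compositions, glass mass, the totals, the yield, ignition loss, are computed from the weighed amounts per 500.0 t of glass at exact precision, as they appear in problem or answer.
Per-oxide target masses for 500.0 t fused product:
  MgO: 8.048% × 500.0 = 40.24 t
  SrO: 10.42% × 500.0 = 52.10 t
  Al2O3: 1.216% × 500.0 = 6.080 t
  SiO2: 68.14% × 500.0 = 340.7 t
  Na2O: 12.18% × 500.0 = 60.90 t
Sums-versus-targets review from the weights as reported, versus the basis set out (target by target, the sums agree once rounding is allowed for):
  MgO: 127.5·0.3156 = 40.24 t (target 40.24 t)
  SrO: 74.54·0.6990 = 52.10 t (target 52.10 t)
  Al2O3: 27.34·0.1958 + 242.5·0.003000 = 6.081 t (target 6.080 t)
  SiO2: 27.34·0.6792 + 242.5·0.9950 + 127.5·0.6341 = 340.7 t (target 340.7 t)
  Na2O: 27.34·0.1121 + 132.8·0.4354 = 60.89 t (target 60.90 t)
Glass-mass bookkeeping: batch Σ − ignition loss = 500.0 t (per-oxide target masses sum to 500.0 t; versus the stated basis of 500.0 t — gaps are rounding artifacts).
Batch grand total — Σ batch = 604.7 t; LOI removed, Σ of batch·LOI: 104.7 t; the yield ratio, glass ÷ batch: 82.69%.

Revised batch per 500.0 t fused product:
  Na-feldspar: 27.34 t
  Sand: 242.5 t
  Strontium carbonate: 74.54 t
  Na2SO4: 132.8 t
  Mg3Si4O10(OH)2: 127.5 t
Total batch = 604.7 t; LOI loss = 104.7 t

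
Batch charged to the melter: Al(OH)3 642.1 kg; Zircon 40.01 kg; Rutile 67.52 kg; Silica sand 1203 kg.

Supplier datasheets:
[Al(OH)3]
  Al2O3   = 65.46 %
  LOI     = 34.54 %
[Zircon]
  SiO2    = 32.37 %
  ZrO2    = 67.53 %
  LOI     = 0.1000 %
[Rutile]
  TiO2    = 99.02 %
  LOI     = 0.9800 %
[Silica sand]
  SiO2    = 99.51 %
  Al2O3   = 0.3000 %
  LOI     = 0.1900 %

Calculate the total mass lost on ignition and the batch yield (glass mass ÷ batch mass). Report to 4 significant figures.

Intermediates are printed (rounded to 4 significant figures) on the page — every computation runs at full precision from first step to last; every reported number is rounded a single time; derived quantities (yield, LOI, net glass mass, four oxide percentages, the totals) are carried from the batch weights on 1728 kg of glass at exact precision, as written in question or answer.
Each material's LOI contribution:
  Al(OH)3: 642.1 × 0.3454 = 221.8 kg
  Zircon: 40.01 × 0.001000 = 0.04001 kg
  Rutile: 67.52 × 0.009800 = 0.6617 kg
  Silica sand: 1203 × 0.001900 = 2.286 kg
Total LOI = 224.8 kg
Glass = batch − LOI = 1953 − 224.8 = 1728 kg

LOI loss = 224.8 kg; glass = 1728 kg; yield = 88.49%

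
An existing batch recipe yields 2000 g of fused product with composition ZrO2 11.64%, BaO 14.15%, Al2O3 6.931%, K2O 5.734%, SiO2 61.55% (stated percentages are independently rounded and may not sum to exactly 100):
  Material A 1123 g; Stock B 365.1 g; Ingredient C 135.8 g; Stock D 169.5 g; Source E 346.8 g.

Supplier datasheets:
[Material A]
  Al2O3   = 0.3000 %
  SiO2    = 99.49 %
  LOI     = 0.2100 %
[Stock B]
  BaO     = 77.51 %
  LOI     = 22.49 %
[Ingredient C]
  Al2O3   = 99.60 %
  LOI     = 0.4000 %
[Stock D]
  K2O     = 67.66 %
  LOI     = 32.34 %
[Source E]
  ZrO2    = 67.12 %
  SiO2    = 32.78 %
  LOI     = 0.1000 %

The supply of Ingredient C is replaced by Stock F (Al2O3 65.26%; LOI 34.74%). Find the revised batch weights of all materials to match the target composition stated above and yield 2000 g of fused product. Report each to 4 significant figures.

Revised batch per 2000 g fused product:
  Material A: 1123 g
  Stock B: 365.1 g
  Stock F: 207.2 g
  Stock D: 169.5 g
  Source E: 346.8 g
Total batch = 2212 g; LOI loss = 211.6 g

The working math maintains exact precision throughout. Intermediates appear rounded to 4 significant figures when written out — every reported figure carries a single rounding; derived quantities (totals, five oxide percentages, ignition loss, the yield, net glass mass) are rebuilt in full precision using the weight values for 2000 g of glass, exactly as printed in the problem or answer text.
Target oxide masses per 2000 g fused product:
  ZrO2: 11.64% × 2000 = 232.8 g
  BaO: 14.15% × 2000 = 283.0 g
  Al2O3: 6.931% × 2000 = 138.6 g
  K2O: 5.734% × 2000 = 114.7 g
  SiO2: 61.55% × 2000 = 1231 g
Sums-versus-targets review per the reported batch figures, under the basis named above (every target is met by its sum given rounding of the digits):
  ZrO2: 346.8·0.6712 = 232.8 g (target 232.8 g)
  BaO: 365.1·0.7751 = 283.0 g (target 283.0 g)
  Al2O3: 1123·0.003000 + 207.2·0.6526 = 138.6 g (target 138.6 g)
  K2O: 169.5·0.6766 = 114.7 g (target 114.7 g)
  SiO2: 1123·0.9949 + 346.8·0.3278 = 1231 g (target 1231 g)
The glass-mass cross-check: total charge less LOI = 2000 g (targets for the oxides total 2000 g; versus the stated basis of 2000 g — rounding explains the deltas).
Summing the batch: Σ batch = 2212 g; LOI loss = Σ batch·LOI = 211.6 g; as yield: glass ÷ batch → 90.43%.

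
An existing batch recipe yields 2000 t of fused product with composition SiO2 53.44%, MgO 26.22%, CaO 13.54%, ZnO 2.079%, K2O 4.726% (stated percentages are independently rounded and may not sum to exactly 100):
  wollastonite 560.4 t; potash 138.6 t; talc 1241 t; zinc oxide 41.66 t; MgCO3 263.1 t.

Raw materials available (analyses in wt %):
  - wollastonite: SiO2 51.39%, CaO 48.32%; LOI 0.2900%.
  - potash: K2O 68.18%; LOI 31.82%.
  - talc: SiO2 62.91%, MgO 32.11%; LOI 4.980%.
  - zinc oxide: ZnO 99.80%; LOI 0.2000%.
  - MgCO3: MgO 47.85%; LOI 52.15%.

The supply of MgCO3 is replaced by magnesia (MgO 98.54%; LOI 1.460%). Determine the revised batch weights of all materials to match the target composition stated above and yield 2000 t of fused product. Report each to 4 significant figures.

All internal work keeps exact precision in every operation; working values are displayed (rounded to four significant figures) in the printout — each reported number is rounded a single time. All derived quantities, including LOI, net glass mass, the totals, the five compositions, yield, are re-derived from the batch weights on 2000 t of glass at full precision as quoted within the problem or the answer.
Oxide mass targets, per 2000 t fused product:
  SiO2: 53.44% × 2000 = 1069 t
  MgO: 26.22% × 2000 = 524.4 t
  CaO: 13.54% × 2000 = 270.8 t
  ZnO: 2.079% × 2000 = 41.58 t
  K2O: 4.726% × 2000 = 94.52 t
Sums-versus-targets review from the weights as reported, for the quoted basis mass (summed amounts equal target values modulo rounding of the values):
  SiO2: 560.4·0.5139 + 1241·0.6291 = 1069 t (target 1069 t)
  MgO: 1241·0.3211 + 127.7·0.9854 = 524.3 t (target 524.4 t)
  CaO: 560.4·0.4832 = 270.8 t (target 270.8 t)
  ZnO: 41.66·0.9980 = 41.58 t (target 41.58 t)
  K2O: 138.6·0.6818 = 94.50 t (target 94.52 t)
Glass mass check: Σ batch − LOI loss = 2000 t (the Σ of target masses is 2000 t; versus the stated basis of 2000 t — differing by rounding only).
Whole-batch sum: Σ batch = 2109 t; LOI removed, Σ of batch·LOI: 109.5 t; yield, glass over the total, = 94.81%.

Revised batch per 2000 t fused product:
  wollastonite: 560.4 t
  potash: 138.6 t
  talc: 1241 t
  zinc oxide: 41.66 t
  magnesia: 127.7 t
Total batch = 2109 t; LOI loss = 109.5 t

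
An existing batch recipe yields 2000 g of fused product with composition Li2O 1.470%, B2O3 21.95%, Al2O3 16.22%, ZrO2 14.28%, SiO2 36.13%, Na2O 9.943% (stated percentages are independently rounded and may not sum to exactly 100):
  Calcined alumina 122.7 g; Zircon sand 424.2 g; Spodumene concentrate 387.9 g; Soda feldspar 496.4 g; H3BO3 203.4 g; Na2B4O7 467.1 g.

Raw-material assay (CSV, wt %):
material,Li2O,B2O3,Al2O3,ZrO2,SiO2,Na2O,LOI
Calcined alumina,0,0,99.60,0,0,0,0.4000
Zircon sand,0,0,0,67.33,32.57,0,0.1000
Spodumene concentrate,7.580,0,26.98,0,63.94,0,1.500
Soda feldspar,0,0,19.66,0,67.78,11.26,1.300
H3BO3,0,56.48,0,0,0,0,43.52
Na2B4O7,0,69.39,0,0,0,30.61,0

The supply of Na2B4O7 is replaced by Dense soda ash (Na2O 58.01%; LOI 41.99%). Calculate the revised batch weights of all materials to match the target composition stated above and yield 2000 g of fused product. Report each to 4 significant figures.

Revised batch per 2000 g fused product:
  Calcined alumina: 122.7 g
  Zircon sand: 424.2 g
  Spodumene concentrate: 387.9 g
  Soda feldspar: 496.4 g
  H3BO3: 777.3 g
  Dense soda ash: 246.5 g
Total batch = 2455 g; LOI loss = 455.0 g

All arithmetic maintains full float precision from start to finish; working values are displayed rounded to four significant digits — every reported result sees exactly one rounding; derived quantities are carried at full float precision (LOI, the six compositions, yield, glass mass, totals) starting from the weights per 2000 g of glass as they appear in the problem or the answer.
Oxide-by-oxide targets in 2000 g fused product:
  Li2O: 1.470% × 2000 = 29.40 g
  B2O3: 21.95% × 2000 = 439.0 g
  Al2O3: 16.22% × 2000 = 324.4 g
  ZrO2: 14.28% × 2000 = 285.6 g
  SiO2: 36.13% × 2000 = 722.6 g
  Na2O: 9.943% × 2000 = 198.9 g
A balance pass over the oxides, working from each reported weight, versus the basis set out (target by target, the sums agree exact up to rounding of places):
  Li2O: 387.9·0.07580 = 29.40 g (target 29.40 g)
  B2O3: 777.3·0.5648 = 439.0 g (target 439.0 g)
  Al2O3: 122.7·0.9960 + 387.9·0.2698 + 496.4·0.1966 = 324.5 g (target 324.4 g)
  ZrO2: 424.2·0.6733 = 285.6 g (target 285.6 g)
  SiO2: 424.2·0.3257 + 387.9·0.6394 + 496.4·0.6778 = 722.6 g (target 722.6 g)
  Na2O: 496.4·0.1126 + 246.5·0.5801 = 198.9 g (target 198.9 g)
Auditing the glass mass value: total batch − LOI = 2000 g (per-oxide target masses sum to 2000 g; stated basis 2000 g — any gap is answer rounding).
Batch total: Σ batch = 2455 g; LOI removed, Σ of batch·LOI: 455.0 g; yield: glass divided by total = 81.47%.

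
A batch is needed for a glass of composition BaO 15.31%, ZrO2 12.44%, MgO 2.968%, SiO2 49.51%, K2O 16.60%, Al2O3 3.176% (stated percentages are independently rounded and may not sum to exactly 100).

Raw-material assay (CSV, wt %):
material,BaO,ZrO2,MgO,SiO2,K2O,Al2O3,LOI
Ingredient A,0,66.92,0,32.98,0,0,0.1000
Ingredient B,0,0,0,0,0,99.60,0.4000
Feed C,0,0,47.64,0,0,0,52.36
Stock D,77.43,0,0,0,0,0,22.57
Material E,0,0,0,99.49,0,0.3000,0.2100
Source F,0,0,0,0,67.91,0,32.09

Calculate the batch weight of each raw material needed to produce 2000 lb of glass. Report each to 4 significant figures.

All internal work keeps full float precision in all steps — mid-chain values are shown with 4-significant-digit rounding between the steps — every reported figure undergoes a single rounding — the derived quantities are recomputed at full float precision (yield, glass mass, six oxide percentages, the totals, LOI) from the batch weights at 2000 lb of glass, as quoted within either problem or answer.
Oxide-by-oxide targets in 2000 lb glass:
  BaO: 15.31% × 2000 = 306.2 lb
  ZrO2: 12.44% × 2000 = 248.8 lb
  MgO: 2.968% × 2000 = 59.36 lb
  SiO2: 49.51% × 2000 = 990.2 lb
  K2O: 16.60% × 2000 = 332.0 lb
  Al2O3: 3.176% × 2000 = 63.52 lb
Balance tally, oxide-wise, applying the batch weights above, under the basis named above (oxide sums agree with the targets once rounding is allowed for):
  BaO: 395.5·0.7743 = 306.2 lb (target 306.2 lb)
  ZrO2: 371.8·0.6692 = 248.8 lb (target 248.8 lb)
  MgO: 124.6·0.4764 = 59.36 lb (target 59.36 lb)
  SiO2: 371.8·0.3298 + 872.0·0.9949 = 990.2 lb (target 990.2 lb)
  K2O: 488.9·0.6791 = 332.0 lb (target 332.0 lb)
  Al2O3: 61.15·0.9960 + 872.0·0.003000 = 63.52 lb (target 63.52 lb)
Auditing the glass mass value: batch total minus LOI = 2000 lb (the Σ of target masses is 2000 lb; with the basis standing at 2000 lb — differing by rounding only).
Total batch = Σ batch = 2314 lb; LOI removed, Σ of batch·LOI: 313.8 lb; yield: glass divided by total = 86.44%.

Batch per 2000 lb glass:
  Ingredient A: 371.8 lb
  Ingredient B: 61.15 lb
  Feed C: 124.6 lb
  Stock D: 395.5 lb
  Material E: 872.0 lb
  Source F: 488.9 lb
Total batch = 2314 lb; LOI loss = 313.8 lb; yield = 86.44%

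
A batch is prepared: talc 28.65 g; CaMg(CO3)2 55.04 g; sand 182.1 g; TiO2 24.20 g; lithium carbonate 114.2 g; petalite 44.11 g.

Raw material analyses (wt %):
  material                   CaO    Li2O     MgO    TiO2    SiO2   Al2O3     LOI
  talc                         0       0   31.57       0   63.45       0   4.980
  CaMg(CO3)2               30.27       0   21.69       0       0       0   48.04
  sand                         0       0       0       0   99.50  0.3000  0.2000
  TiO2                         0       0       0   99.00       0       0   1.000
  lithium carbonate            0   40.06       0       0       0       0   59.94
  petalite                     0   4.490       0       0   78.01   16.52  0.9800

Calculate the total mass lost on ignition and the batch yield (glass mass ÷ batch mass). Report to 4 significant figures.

Intermediates are printed (rounded to four significant digits) as written — every computation carries full precision at all times — each reported value is rounded a single time. All derived quantities (yield, the totals, net glass mass, ignition loss, the six compositions) are recomputed in full float precision using the weight values for 350.9 g of glass, as set out in either problem or answer.
LOI of each material in turn:
  talc: 28.65 × 0.04980 = 1.427 g
  CaMg(CO3)2: 55.04 × 0.4804 = 26.44 g
  sand: 182.1 × 0.002000 = 0.3642 g
  TiO2: 24.20 × 0.01000 = 0.2420 g
  lithium carbonate: 114.2 × 0.5994 = 68.45 g
  petalite: 44.11 × 0.009800 = 0.4323 g
Total LOI = 97.36 g
Glass = batch − LOI = 448.3 − 97.36 = 350.9 g

LOI loss = 97.36 g; glass = 350.9 g; yield = 78.28%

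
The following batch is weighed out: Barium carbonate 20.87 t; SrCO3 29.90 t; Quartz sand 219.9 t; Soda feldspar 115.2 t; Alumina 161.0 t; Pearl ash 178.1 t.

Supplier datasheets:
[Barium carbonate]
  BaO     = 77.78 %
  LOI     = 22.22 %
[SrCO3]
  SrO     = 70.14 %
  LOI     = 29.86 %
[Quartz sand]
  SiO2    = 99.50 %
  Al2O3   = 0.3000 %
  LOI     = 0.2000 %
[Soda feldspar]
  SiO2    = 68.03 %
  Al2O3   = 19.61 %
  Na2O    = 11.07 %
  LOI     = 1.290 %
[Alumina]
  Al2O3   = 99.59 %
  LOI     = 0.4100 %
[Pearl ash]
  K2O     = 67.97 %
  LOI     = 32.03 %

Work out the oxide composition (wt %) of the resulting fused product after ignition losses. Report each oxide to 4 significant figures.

The whole derivation runs at full precision in all steps. The intermediate values are displayed (rounded to four significant figures) on the page. Exactly one rounding lands on each reported number; the derived quantities, which include the yield, LOI, net glass mass, six oxide percentages, totals, are computed at exact precision, as they appear in the problem or the answer, from the batch weights on 651.8 t of glass.
Delivered oxide masses:
  SiO2: 219.9·0.9950 + 115.2·0.6803 = 297.2 t
  SrO: 29.90·0.7014 = 20.97 t
  Al2O3: 219.9·0.003000 + 115.2·0.1961 + 161.0·0.9959 = 183.6 t
  Na2O: 115.2·0.1107 = 12.75 t
  K2O: 178.1·0.6797 = 121.1 t
  BaO: 20.87·0.7778 = 16.23 t
LOI: 20.87·0.2222 + 29.90·0.2986 + 219.9·0.002000 + 115.2·0.01290 + 161.0·0.004100 + 178.1·0.3203 = 73.20 t
batch − LOI leaves glass = 725.0 − 73.20 = 651.8 t (= Σ oxide masses)
wt % = oxide mass / glass mass × 100

Glass mass = 651.8 t (batch 725.0 − LOI 73.20).
Composition: SiO2 45.59%, SrO 3.218%, Al2O3 28.17%, Na2O 1.957%, K2O 18.57%, BaO 2.491%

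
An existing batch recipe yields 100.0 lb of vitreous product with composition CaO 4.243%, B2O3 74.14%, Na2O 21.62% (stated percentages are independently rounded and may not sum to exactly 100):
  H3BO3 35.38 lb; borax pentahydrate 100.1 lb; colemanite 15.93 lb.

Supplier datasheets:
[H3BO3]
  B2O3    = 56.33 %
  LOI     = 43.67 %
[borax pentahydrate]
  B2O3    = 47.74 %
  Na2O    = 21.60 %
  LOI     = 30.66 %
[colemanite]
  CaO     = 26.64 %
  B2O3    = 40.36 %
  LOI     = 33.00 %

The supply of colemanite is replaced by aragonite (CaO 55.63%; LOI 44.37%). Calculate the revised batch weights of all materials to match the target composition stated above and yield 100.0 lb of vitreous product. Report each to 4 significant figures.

Revised batch per 100.0 lb vitreous product:
  H3BO3: 46.79 lb
  borax pentahydrate: 100.1 lb
  aragonite: 7.627 lb
Total batch = 154.5 lb; LOI loss = 54.51 lb

Mid-chain values are displayed (rounded to four significant digits) in the working. Every computation runs at full float precision from first step to last; each reported figure takes just one rounding; derived quantities (ignition loss, the yield, totals, net glass mass, the three compositions) are recomputed using the weight values on 100.0 lb of glass in exact precision, as set out in either problem or answer.
Per-oxide target masses for 100.0 lb vitreous product:
  CaO: 4.243% × 100.0 = 4.243 lb
  B2O3: 74.14% × 100.0 = 74.14 lb
  Na2O: 21.62% × 100.0 = 21.62 lb
Balance tally, oxide-wise, applying the batch weights above, under the basis named above (sum by sum, the targets are met modulo rounding of the values):
  CaO: 7.627·0.5563 = 4.243 lb (target 4.243 lb)
  B2O3: 46.79·0.5633 + 100.1·0.4774 = 74.14 lb (target 74.14 lb)
  Na2O: 100.1·0.2160 = 21.62 lb (target 21.62 lb)
Mass balance on the glass: batch Σ − ignition loss = 100.0 lb (per-oxide target masses sum to 100.0 lb; with the basis standing at 100.0 lb — gaps are rounding artifacts).
Adding the batch up: Σ batch = 154.5 lb; loss to ignition Σ batch·LOI = 54.51 lb; yield: glass divided by total = 64.72%.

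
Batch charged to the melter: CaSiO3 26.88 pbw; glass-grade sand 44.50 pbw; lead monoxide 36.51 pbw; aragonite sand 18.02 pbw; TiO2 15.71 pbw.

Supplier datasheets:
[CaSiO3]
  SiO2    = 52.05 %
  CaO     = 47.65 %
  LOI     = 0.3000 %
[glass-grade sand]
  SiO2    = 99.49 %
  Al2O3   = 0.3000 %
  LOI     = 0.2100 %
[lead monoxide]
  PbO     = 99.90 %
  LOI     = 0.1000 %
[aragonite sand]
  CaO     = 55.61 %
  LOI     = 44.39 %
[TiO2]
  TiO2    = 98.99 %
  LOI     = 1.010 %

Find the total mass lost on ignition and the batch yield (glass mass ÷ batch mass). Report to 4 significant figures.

LOI loss = 8.368 pbw; glass = 133.3 pbw; yield = 94.09%

Values along the way are rounded to four significant figures wherever printed — all internal work runs at full precision through the solve — a single rounding completes each reported result — all derived quantities are re-derived at full float precision (totals, the yield, ignition loss, the five compositions, net glass mass) from the weighed amounts at 133.3 pbw of glass as written in problem or answer.
Ignition loss by material:
  CaSiO3: 26.88 × 0.003000 = 0.08064 pbw
  glass-grade sand: 44.50 × 0.002100 = 0.09345 pbw
  lead monoxide: 36.51 × 0.001000 = 0.03651 pbw
  aragonite sand: 18.02 × 0.4439 = 7.999 pbw
  TiO2: 15.71 × 0.01010 = 0.1587 pbw
Total LOI = 8.368 pbw
Glass = batch − LOI = 141.6 − 8.368 = 133.3 pbw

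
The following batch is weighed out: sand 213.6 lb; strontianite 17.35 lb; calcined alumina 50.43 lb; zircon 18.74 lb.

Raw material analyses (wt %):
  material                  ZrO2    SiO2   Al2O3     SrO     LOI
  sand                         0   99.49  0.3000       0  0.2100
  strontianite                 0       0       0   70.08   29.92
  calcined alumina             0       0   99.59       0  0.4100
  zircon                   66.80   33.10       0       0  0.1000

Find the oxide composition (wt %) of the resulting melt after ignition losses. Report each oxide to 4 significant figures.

Glass mass = 294.3 lb (batch 300.1 − LOI 5.865).
Composition: ZrO2 4.254%, SiO2 74.33%, Al2O3 17.29%, SrO 4.132%

Values along the way are printed rounded to four significant figures on the page — the whole derivation maintains exact precision through every step. A single rounding completes each reported number — derived quantities, which include totals, the yield, ignition loss, net glass mass, four oxide percentages, are rebuilt at full precision, as they appear in either problem or answer, starting from the weights at 294.3 lb of glass.
Oxide masses out of the charge:
  ZrO2: 18.74·0.6680 = 12.52 lb
  SiO2: 213.6·0.9949 + 18.74·0.3310 = 218.7 lb
  Al2O3: 213.6·0.003000 + 50.43·0.9959 = 50.86 lb
  SrO: 17.35·0.7008 = 12.16 lb
LOI: 213.6·0.002100 + 17.35·0.2992 + 50.43·0.004100 + 18.74·0.001000 = 5.865 lb
Resulting glass, batch − LOI: 300.1 − 5.865 = 294.3 lb (= Σ oxide masses)
wt % = 100 × oxide mass / glass mass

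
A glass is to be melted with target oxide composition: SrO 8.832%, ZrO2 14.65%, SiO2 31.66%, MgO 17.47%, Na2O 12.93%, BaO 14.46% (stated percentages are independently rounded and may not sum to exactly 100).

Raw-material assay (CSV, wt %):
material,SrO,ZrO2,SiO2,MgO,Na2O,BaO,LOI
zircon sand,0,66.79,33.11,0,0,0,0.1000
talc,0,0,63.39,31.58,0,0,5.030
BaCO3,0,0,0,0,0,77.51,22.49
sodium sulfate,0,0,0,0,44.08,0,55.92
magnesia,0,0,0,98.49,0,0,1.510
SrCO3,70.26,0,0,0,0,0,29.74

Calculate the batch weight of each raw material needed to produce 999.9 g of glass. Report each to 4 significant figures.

Each numeric step carries full precision at each step; intermediates are shown (rounded to 4 significant figures) within the worked lines; each reported result takes just one rounding. The derived quantities (the six compositions, totals, glass mass, the yield, LOI) are computed in exact precision using the weight values for 999.9 g of glass as set out in the problem or the answer.
Per-oxide target masses for 999.9 g glass:
  SrO: 8.832% × 999.9 = 88.31 g
  ZrO2: 14.65% × 999.9 = 146.5 g
  SiO2: 31.66% × 999.9 = 316.6 g
  MgO: 17.47% × 999.9 = 174.7 g
  Na2O: 12.93% × 999.9 = 129.3 g
  BaO: 14.46% × 999.9 = 144.6 g
Mass-balance tally per oxide using the reported weights, under the basis named above (oxide sums agree with the targets net of answer rounding effects):
  SrO: 125.7·0.7026 = 88.32 g (target 88.31 g)
  ZrO2: 219.3·0.6679 = 146.5 g (target 146.5 g)
  SiO2: 219.3·0.3311 + 384.8·0.6339 = 316.5 g (target 316.6 g)
  MgO: 384.8·0.3158 + 53.96·0.9849 = 174.7 g (target 174.7 g)
  Na2O: 293.3·0.4408 = 129.3 g (target 129.3 g)
  BaO: 186.5·0.7751 = 144.6 g (target 144.6 g)
Glass mass check: Σ batch − LOI loss = 999.8 g (per-oxide target masses sum to 999.9 g; stated basis 999.9 g — gaps are rounding artifacts).
Whole-batch sum: Σ batch = 1264 g; LOI removed, Σ of batch·LOI: 263.7 g; yield, glass over the total, = 79.13%.

Batch per 999.9 g glass:
  zircon sand: 219.3 g
  talc: 384.8 g
  BaCO3: 186.5 g
  sodium sulfate: 293.3 g
  magnesia: 53.96 g
  SrCO3: 125.7 g
Total batch = 1264 g; LOI loss = 263.7 g; yield = 79.13%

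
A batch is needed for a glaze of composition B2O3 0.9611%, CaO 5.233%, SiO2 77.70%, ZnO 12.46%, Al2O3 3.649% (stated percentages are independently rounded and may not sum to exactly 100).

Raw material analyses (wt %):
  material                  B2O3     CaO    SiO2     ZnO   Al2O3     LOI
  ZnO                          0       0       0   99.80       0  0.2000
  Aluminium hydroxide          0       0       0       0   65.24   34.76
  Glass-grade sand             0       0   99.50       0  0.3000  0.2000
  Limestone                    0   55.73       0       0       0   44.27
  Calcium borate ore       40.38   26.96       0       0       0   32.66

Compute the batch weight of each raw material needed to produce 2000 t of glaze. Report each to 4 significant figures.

Batch per 2000 t glaze:
  ZnO: 249.7 t
  Aluminium hydroxide: 104.7 t
  Glass-grade sand: 1562 t
  Limestone: 164.8 t
  Calcium borate ore: 47.60 t
Total batch = 2129 t; LOI loss = 128.5 t; yield = 93.96%

Intermediates appear, rounded to 4 significant digits, as written; all arithmetic runs at exact precision from start to finish — exactly one rounding goes into every reported figure — the derived quantities, which include LOI, the yield, totals, five oxide percentages, net glass mass, are recomputed in full precision, exactly as printed in the question or the answer, from the weighed amounts for 2000 t of glass.
Target oxide masses per 2000 t glaze:
  B2O3: 0.9611% × 2000 = 19.22 t
  CaO: 5.233% × 2000 = 104.7 t
  SiO2: 77.70% × 2000 = 1554 t
  ZnO: 12.46% × 2000 = 249.2 t
  Al2O3: 3.649% × 2000 = 72.98 t
Oxide-by-oxide audit with the batch weights as given, per the basis as stated (delivered sums recover each target given rounding of the digits):
  B2O3: 47.60·0.4038 = 19.22 t (target 19.22 t)
  CaO: 164.8·0.5573 + 47.60·0.2696 = 104.7 t (target 104.7 t)
  SiO2: 1562·0.9950 = 1554 t (target 1554 t)
  ZnO: 249.7·0.9980 = 249.2 t (target 249.2 t)
  Al2O3: 104.7·0.6524 + 1562·0.003000 = 72.99 t (target 72.98 t)
The glass-mass cross-check: total batch − LOI = 2000 t (oxide target masses add up to 2000 t; with the basis standing at 2000 t — rounding explains the deltas).
Batch total: Σ batch = 2129 t; the LOI term Σ batch·LOI equals 128.5 t; yield, glass over the total, = 93.96%.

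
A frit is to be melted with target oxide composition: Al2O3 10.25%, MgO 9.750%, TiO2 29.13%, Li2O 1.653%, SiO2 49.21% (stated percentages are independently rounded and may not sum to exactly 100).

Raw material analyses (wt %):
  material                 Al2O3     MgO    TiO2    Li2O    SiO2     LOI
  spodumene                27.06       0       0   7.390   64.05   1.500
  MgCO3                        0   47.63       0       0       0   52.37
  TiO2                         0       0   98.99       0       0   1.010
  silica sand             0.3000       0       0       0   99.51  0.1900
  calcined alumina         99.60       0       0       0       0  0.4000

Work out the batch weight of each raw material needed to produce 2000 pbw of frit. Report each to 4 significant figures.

The working math carries exact precision all the way through. Mid-chain values are displayed, rounded to four significant figures, between the steps. Exactly one rounding lands on every reported number — derived quantities, including the totals, five oxide percentages, yield, glass mass, ignition loss, are re-derived starting from the weights on 2000 pbw of glass in full precision, exactly as printed in question or answer.
Target masses of each oxide per 2000 pbw frit:
  Al2O3: 10.25% × 2000 = 205.0 pbw
  MgO: 9.750% × 2000 = 195.0 pbw
  TiO2: 29.13% × 2000 = 582.6 pbw
  Li2O: 1.653% × 2000 = 33.06 pbw
  SiO2: 49.21% × 2000 = 984.2 pbw
Oxide-by-oxide audit working from each reported weight, on the stated basis (sum by sum, the targets are met within answer rounding):
  Al2O3: 447.4·0.2706 + 701.1·0.003000 + 82.17·0.9960 = 205.0 pbw (target 205.0 pbw)
  MgO: 409.4·0.4763 = 195.0 pbw (target 195.0 pbw)
  TiO2: 588.5·0.9899 = 582.6 pbw (target 582.6 pbw)
  Li2O: 447.4·0.07390 = 33.06 pbw (target 33.06 pbw)
  SiO2: 447.4·0.6405 + 701.1·0.9951 = 984.2 pbw (target 984.2 pbw)
Consistency of the glass mass: batch Σ − ignition loss = 2000 pbw (the targets, summed, come to 2000 pbw; with the basis standing at 2000 pbw — gaps are rounding artifacts).
Batch grand total — Σ batch = 2229 pbw; Σ batch·LOI gives LOI loss = 228.7 pbw; the yield ratio, glass ÷ batch: 89.74%.

Batch per 2000 pbw frit:
  spodumene: 447.4 pbw
  MgCO3: 409.4 pbw
  TiO2: 588.5 pbw
  silica sand: 701.1 pbw
  calcined alumina: 82.17 pbw
Total batch = 2229 pbw; LOI loss = 228.7 pbw; yield = 89.74%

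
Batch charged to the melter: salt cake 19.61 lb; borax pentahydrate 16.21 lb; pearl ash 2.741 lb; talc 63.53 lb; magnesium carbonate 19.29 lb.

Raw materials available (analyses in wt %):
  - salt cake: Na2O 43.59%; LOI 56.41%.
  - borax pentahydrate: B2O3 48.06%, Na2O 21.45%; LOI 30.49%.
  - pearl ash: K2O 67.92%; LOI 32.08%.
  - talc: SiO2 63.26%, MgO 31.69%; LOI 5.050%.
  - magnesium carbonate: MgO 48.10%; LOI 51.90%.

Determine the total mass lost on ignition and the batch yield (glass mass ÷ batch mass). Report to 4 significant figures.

The whole derivation maintains exact precision in all steps; values along the way are displayed, rounded to 4 significant digits, as written — each reported number includes exactly one rounding — derived quantities, which include five oxide percentages, the totals, net glass mass, the yield, ignition loss, are rebuilt in full precision, as quoted within the problem or answer text, using the weight values on 91.28 lb of glass.
Loss on ignition, line by line:
  salt cake: 19.61 × 0.5641 = 11.06 lb
  borax pentahydrate: 16.21 × 0.3049 = 4.942 lb
  pearl ash: 2.741 × 0.3208 = 0.8793 lb
  talc: 63.53 × 0.05050 = 3.208 lb
  magnesium carbonate: 19.29 × 0.5190 = 10.01 lb
Total LOI = 30.10 lb
Glass = batch − LOI = 121.4 − 30.10 = 91.28 lb

LOI loss = 30.10 lb; glass = 91.28 lb; yield = 75.20%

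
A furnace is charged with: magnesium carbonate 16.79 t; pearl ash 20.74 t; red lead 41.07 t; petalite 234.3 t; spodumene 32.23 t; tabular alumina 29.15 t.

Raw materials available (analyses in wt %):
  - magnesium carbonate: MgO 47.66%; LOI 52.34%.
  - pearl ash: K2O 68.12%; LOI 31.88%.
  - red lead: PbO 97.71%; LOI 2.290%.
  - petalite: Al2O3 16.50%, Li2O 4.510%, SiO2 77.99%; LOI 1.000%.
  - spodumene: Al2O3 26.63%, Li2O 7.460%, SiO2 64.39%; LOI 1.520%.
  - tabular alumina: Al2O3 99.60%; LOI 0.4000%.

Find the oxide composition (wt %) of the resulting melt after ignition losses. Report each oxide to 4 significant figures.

Glass mass = 355.0 t (batch 374.3 − LOI 19.29).
Composition: Al2O3 21.49%, K2O 3.980%, Li2O 3.654%, SiO2 57.32%, MgO 2.254%, PbO 11.30%

Values along the way appear, with 4-significant-digit rounding, as written; all arithmetic runs at exact precision all the way through; each reported result takes just one rounding — all derived quantities are re-derived in full float precision (the six compositions, net glass mass, yield, ignition loss, the totals) using the weight values for 355.0 t of glass, as set out in the problem or answer text.
Oxide masses out of the charge:
  Al2O3: 234.3·0.1650 + 32.23·0.2663 + 29.15·0.9960 = 76.28 t
  K2O: 20.74·0.6812 = 14.13 t
  Li2O: 234.3·0.04510 + 32.23·0.07460 = 12.97 t
  SiO2: 234.3·0.7799 + 32.23·0.6439 = 203.5 t
  MgO: 16.79·0.4766 = 8.002 t
  PbO: 41.07·0.9771 = 40.13 t
LOI: 16.79·0.5234 + 20.74·0.3188 + 41.07·0.02290 + 234.3·0.01000 + 32.23·0.01520 + 29.15·0.004000 = 19.29 t
Glass = total batch minus LOI = 374.3 − 19.29 = 355.0 t (consistent with Σ oxide mass)
percent share: oxide ÷ glass, ×100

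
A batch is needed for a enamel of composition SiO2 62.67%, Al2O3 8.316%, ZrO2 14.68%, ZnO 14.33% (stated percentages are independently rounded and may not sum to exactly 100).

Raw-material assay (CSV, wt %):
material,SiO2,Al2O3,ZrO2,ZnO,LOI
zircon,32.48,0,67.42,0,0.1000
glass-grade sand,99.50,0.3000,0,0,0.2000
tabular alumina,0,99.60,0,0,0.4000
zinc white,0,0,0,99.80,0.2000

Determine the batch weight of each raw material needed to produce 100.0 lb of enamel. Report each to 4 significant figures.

Rounding to four significant figures applies to each working value as printed; full float precision is maintained in every operation — exactly one rounding lands on every reported number. Derived quantities, including the four compositions, net glass mass, yield, totals, LOI, are re-derived starting from the weights per 100.0 lb of glass at full precision as quoted within the problem or the answer.
Per-oxide target masses for 100.0 lb enamel:
  SiO2: 62.67% × 100.0 = 62.67 lb
  Al2O3: 8.316% × 100.0 = 8.316 lb
  ZrO2: 14.68% × 100.0 = 14.68 lb
  ZnO: 14.33% × 100.0 = 14.33 lb
A balance pass over the oxides, using the reported weights, versus the basis set out (delivered sums recover each target once rounding is allowed for):
  SiO2: 21.77·0.3248 + 55.88·0.9950 = 62.67 lb (target 62.67 lb)
  Al2O3: 55.88·0.003000 + 8.181·0.9960 = 8.316 lb (target 8.316 lb)
  ZrO2: 21.77·0.6742 = 14.68 lb (target 14.68 lb)
  ZnO: 14.36·0.9980 = 14.33 lb (target 14.33 lb)
Glass-mass sanity pass: batch total minus LOI = 100.0 lb (oxide target masses add up to 100.0 lb; versus the stated basis of 100.0 lb — any gap is answer rounding).
Batch total: Σ batch = 100.2 lb; LOI removed, Σ of batch·LOI: 0.1950 lb; yield, glass over the total, = 99.81%.

Batch per 100.0 lb enamel:
  zircon: 21.77 lb
  glass-grade sand: 55.88 lb
  tabular alumina: 8.181 lb
  zinc white: 14.36 lb
Total batch = 100.2 lb; LOI loss = 0.1950 lb; yield = 99.81%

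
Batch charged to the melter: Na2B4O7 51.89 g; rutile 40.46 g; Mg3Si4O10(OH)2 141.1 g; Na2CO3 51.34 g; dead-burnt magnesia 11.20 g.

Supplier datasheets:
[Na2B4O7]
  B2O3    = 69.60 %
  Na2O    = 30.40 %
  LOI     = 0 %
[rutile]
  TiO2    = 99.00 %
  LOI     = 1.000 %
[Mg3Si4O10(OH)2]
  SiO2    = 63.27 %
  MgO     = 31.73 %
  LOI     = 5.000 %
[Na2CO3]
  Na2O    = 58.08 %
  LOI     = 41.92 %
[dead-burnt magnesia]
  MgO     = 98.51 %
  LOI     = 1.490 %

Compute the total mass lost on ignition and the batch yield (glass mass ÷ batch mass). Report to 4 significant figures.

LOI loss = 29.15 g; glass = 266.8 g; yield = 90.15%

Working values are displayed (rounded to four significant digits) within the worked lines — all arithmetic carries full float precision at each step; each reported number sees exactly one rounding — derived quantities are recomputed starting from the weights for 266.8 g of glass at full precision (glass mass, five oxide percentages, LOI, the yield, the totals), exactly as printed in the question or the answer.
Loss on ignition, line by line:
  Na2B4O7: 51.89 × 0 = 0 g
  rutile: 40.46 × 0.01000 = 0.4046 g
  Mg3Si4O10(OH)2: 141.1 × 0.05000 = 7.055 g
  Na2CO3: 51.34 × 0.4192 = 21.52 g
  dead-burnt magnesia: 11.20 × 0.01490 = 0.1669 g
Total LOI = 29.15 g
Glass = batch − LOI = 296.0 − 29.15 = 266.8 g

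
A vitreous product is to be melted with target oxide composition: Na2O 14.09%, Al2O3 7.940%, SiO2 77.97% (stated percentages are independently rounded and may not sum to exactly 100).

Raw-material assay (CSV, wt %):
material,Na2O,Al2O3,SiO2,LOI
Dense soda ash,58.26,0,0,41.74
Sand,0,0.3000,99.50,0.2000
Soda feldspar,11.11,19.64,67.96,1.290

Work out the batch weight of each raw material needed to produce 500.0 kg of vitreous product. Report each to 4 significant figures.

Batch per 500.0 kg vitreous product:
  Dense soda ash: 83.12 kg
  Sand: 256.4 kg
  Soda feldspar: 198.2 kg
Total batch = 537.7 kg; LOI loss = 37.76 kg; yield = 92.98%

The working math carries full float precision through every step — working values are displayed rounded to 4 significant digits in the working. Exactly one rounding lands on each reported number — derived quantities, which include ignition loss, the totals, three oxide percentages, the yield, net glass mass, are carried in exact precision, as quoted within problem or answer, using the weight values for 500.0 kg of glass.
Oxide-by-oxide targets in 500.0 kg vitreous product:
  Na2O: 14.09% × 500.0 = 70.45 kg
  Al2O3: 7.940% × 500.0 = 39.70 kg
  SiO2: 77.97% × 500.0 = 389.8 kg
A balance pass over the oxides, applying the batch weights above, against the basis in use (oxide sums agree with the targets up to rounding of the answer):
  Na2O: 83.12·0.5826 + 198.2·0.1111 = 70.45 kg (target 70.45 kg)
  Al2O3: 256.4·0.003000 + 198.2·0.1964 = 39.70 kg (target 39.70 kg)
  SiO2: 256.4·0.9950 + 198.2·0.6796 = 389.8 kg (target 389.8 kg)
Glass-mass bookkeeping: net batch after ignition = 500.0 kg (the targets, summed, come to 500.0 kg; the stated basis being 500.0 kg — deltas are rounding alone).
Total batch = Σ batch = 537.7 kg; the LOI term Σ batch·LOI equals 37.76 kg; glass ÷ batch gives a yield of 92.98%.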